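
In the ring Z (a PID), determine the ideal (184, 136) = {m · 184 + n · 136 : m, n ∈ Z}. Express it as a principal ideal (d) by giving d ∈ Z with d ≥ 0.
(184, 136) = (8); d = 8

In the PID Z, (a, b) is generated by gcd(a, b). Compute gcd(184, 136) with the extended Euclidean algorithm, tracking rows (r, s, t) with s·184 + t·136 = r:
  row A: (184, 1, 0)   [1·184 + 0·136 = 184]
  row B: (136, 0, 1)   [0·184 + 1·136 = 136]
  184 = 1·136 + 48   → row C = row A − 1·row B = (48, 1, −1)   [check: 1·184 − 1·136 = 48]
  136 = 2·48 + 40   → row D = row B − 2·row C = (40, −2, 3)   [check: −2·184 + 3·136 = 40]
  48 = 1·40 + 8   → row E = row C − 1·row D = (8, 3, −4)   [check: 3·184 − 4·136 = 8]
  40 = 5·8 + 0   → remainder 0, stop. gcd = 8 (last nonzero row E).
So gcd(184, 136) = 8, with Bézout identity 3·184 − 4·136 = 8. Containment (⊇): the Bézout identity exhibits 8 as an element of (184, 136), giving (8) ⊆ (184, 136). Containment (⊆): since 8 | 184 and 8 | 136 (184 = 8·23, 136 = 8·17), every Z-linear combination of 184 and 136 is divisible by 8, so (184, 136) ⊆ (8). Therefore (184, 136) = (8), d = 8.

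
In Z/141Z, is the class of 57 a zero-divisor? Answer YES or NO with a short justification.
gcd(57, 141) = 3 > 1, so 57 is not a unit in Z/141Z. In Z/nZ every nonzero non-unit is a zero-divisor: explicitly, take b = 141/gcd = 47 ≠ 0 (mod 141); then 57·47 = 2679 = 19·141, i.e. 57·47 ≡ 0 (mod 141). So 57 is a zero-divisor.

Final answer: YES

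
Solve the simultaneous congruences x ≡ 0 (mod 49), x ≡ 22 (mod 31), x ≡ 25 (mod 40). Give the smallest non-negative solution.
The moduli 49, 31, 40 are pairwise coprime, so by the CRT there is a unique solution mod 49·31·40 = 60760.
Solve by successive substitution. Start with x ≡ 0 (mod 49).
  Combine with x ≡ 22 (mod 31): write x = 49·t and require 49·t ≡ 22 (mod 31). Since 49^(−1) ≡ 19 (mod 31) (49 ≡ 18 (mod 31)), t ≡ 19·22 ≡ 15 (mod 31). So x ≡ 49·15 = 735 (mod 1519).
  Combine with x ≡ 25 (mod 40): write x = 735 + 1519·t and require 735 + 1519·t ≡ 25 (mod 40), i.e. 1519·t ≡ 25 − 735 ≡ 10 (mod 40). Since 1519^(−1) ≡ 39 (mod 40) (1519 ≡ 39 (mod 40)), t ≡ 39·10 ≡ 30 (mod 40). So x ≡ 735 + 1519·30 = 46305 (mod 60760).
Unique solution in [0, 60760): x = 46305.

Final answer: x ≡ 46305 (mod 60760); the representative in [0, 60760) is 46305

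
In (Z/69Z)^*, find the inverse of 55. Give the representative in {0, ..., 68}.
55^(−1) ≡ 64 (mod 69)

Apply the extended Euclidean algorithm to (69, 55), tracking rows (r, s, t) with s·69 + t·55 = r. Each division r_prev = q·r_cur + r_new produces the new row as (previous row) − q·(current row):
  row A: (69, 1, 0)   [1·69 + 0·55 = 69]
  row B: (55, 0, 1)   [0·69 + 1·55 = 55]
  69 = 1·55 + 14   → row C = row A − 1·row B = (14, 1, −1)   [check: 1·69 − 1·55 = 14]
  55 = 3·14 + 13   → row D = row B − 3·row C = (13, −3, 4)   [check: −3·69 + 4·55 = 13]
  14 = 1·13 + 1   → row E = row C − 1·row D = (1, 4, −5)   [check: 4·69 − 5·55 = 1]
  13 = 13·1 + 0   → remainder 0, stop. gcd = 1 (last nonzero row E).
The gcd is 1, so 55 is invertible mod 69. The last nonzero row gives 4·69 − 5·55 = 1, so t = −5. So 55^(−1) ≡ −5 ≡ 64 (mod 69). Verify: 55 · 64 = 3520 ≡ 1 (mod 69). ✓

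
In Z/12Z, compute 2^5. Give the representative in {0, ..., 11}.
8

Use repeated squaring. Binary(5) = 101. Walk through the bits of the exponent 5 left-to-right: at each bit after the leading one, square the running value, then multiply by 2 if the bit is 1 (always reducing mod 12):
  bit 1 = 1 (leading): start with 2.
  bit 2 = 0: square 2^2 = 4 (mod 12).
  bit 3 = 1: square 4^2 = 16 ≡ 4; bit is 1, so multiply 4·2 = 8 (mod 12).
Final value: 2^5 ≡ 8 (mod 12).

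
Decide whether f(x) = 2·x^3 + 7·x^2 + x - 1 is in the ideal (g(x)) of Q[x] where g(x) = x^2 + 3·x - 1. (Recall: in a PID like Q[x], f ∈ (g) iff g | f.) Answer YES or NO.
YES

In Q[x] the ideal (g) consists of all multiples of g, so f ∈ (g) iff g | f, i.e. iff the remainder of f on division by g is 0. Divide f by g (g is monic, so eliminate the leading term of the running remainder at each step):
  leading term 2·x^3: subtract (2·x)·g(x) = 2·x^3 + 6·x^2 - 2·x, leaving x^2 + 3·x - 1
  leading term x^2: subtract (1)·g(x) = x^2 + 3·x - 1, leaving 0
The remainder is 0, so f(x) = g(x) · h(x) with h(x) = 2·x + 1. Hence g | f, i.e. f ∈ (g).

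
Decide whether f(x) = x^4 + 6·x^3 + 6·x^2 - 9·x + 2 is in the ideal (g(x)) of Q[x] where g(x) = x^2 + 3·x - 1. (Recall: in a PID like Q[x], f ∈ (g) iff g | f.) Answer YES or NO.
In Q[x] the ideal (g) consists of all multiples of g, so f ∈ (g) iff g | f, i.e. iff the remainder of f on division by g is 0. Divide f by g (g is monic, so eliminate the leading term of the running remainder at each step):
  leading term x^4: subtract (x^2)·g(x) = x^4 + 3·x^3 - x^2, leaving 3·x^3 + 7·x^2 - 9·x + 2
  leading term 3·x^3: subtract (3·x)·g(x) = 3·x^3 + 9·x^2 - 3·x, leaving -2·x^2 - 6·x + 2
  leading term -2·x^2: subtract (-2)·g(x) = -2·x^2 - 6·x + 2, leaving 0
The remainder is 0, so f(x) = g(x) · h(x) with h(x) = x^2 + 3·x - 2. Hence g | f, i.e. f ∈ (g).

Final answer: YES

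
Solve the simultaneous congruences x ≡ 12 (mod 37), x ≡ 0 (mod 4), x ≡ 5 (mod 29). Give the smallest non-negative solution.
x ≡ 2528 (mod 4292); the representative in [0, 4292) is 2528

The moduli 37, 4, 29 are pairwise coprime, so by the CRT there is a unique solution mod 37·4·29 = 4292.
Solve by successive substitution. Start with x ≡ 12 (mod 37).
  Combine with x ≡ 0 (mod 4): write x = 12 + 37·t and require 12 + 37·t ≡ 0 (mod 4), i.e. 37·t ≡ 0 − 12 ≡ 0 (mod 4). Since 37^(−1) ≡ 1 (mod 4) (37 ≡ 1 (mod 4)), t ≡ 1·0 ≡ 0 (mod 4). So x ≡ 12 + 37·0 = 12 (mod 148).
  Combine with x ≡ 5 (mod 29): write x = 12 + 148·t and require 12 + 148·t ≡ 5 (mod 29), i.e. 148·t ≡ 5 − 12 ≡ 22 (mod 29). Since 148^(−1) ≡ 10 (mod 29) (148 ≡ 3 (mod 29)), t ≡ 10·22 ≡ 17 (mod 29). So x ≡ 12 + 148·17 = 2528 (mod 4292).
Unique solution in [0, 4292): x = 2528.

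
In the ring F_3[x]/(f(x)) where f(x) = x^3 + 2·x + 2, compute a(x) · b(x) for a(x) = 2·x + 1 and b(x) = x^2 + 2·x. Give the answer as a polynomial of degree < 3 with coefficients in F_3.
a · b ≡ 2·x^2 + x + 2 (mod f(x))

Multiply as integer polynomials: a · b = 2·x^3 + 5·x^2 + 2·x. Reducing coefficients mod 3: a · b ≡ 2·x^3 + 2·x^2 + 2·x. Now divide by f(x) = x^3 + 2·x + 2 in F_3[x], eliminating the leading term at each step:
  leading term 2·x^3: subtract (2)·f(x) = 2·x^3 + x + 1, leaving 2·x^2 + x + 2 (coefficients mod 3)
The degree is now < 3, so this is the remainder. Hence a · b ≡ 2·x^2 + x + 2 in F_3[x]/(f).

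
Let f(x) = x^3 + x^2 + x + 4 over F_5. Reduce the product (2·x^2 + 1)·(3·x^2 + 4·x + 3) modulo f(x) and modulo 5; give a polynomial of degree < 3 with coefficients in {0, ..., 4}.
Multiply as integer polynomials: a · b = 6·x^4 + 8·x^3 + 9·x^2 + 4·x + 3. Reducing coefficients mod 5: a · b ≡ x^4 + 3·x^3 + 4·x^2 + 4·x + 3. Now divide by f(x) = x^3 + x^2 + x + 4 in F_5[x], eliminating the leading term at each step:
  leading term x^4: subtract (x)·f(x) = x^4 + x^3 + x^2 + 4·x, leaving 2·x^3 + 3·x^2 + 3 (coefficients mod 5)
  leading term 2·x^3: subtract (2)·f(x) = 2·x^3 + 2·x^2 + 2·x + 3, leaving x^2 + 3·x (coefficients mod 5)
The degree is now < 3, so this is the remainder. Hence a · b ≡ x^2 + 3·x in F_5[x]/(f).

Final answer: a · b ≡ x^2 + 3·x (mod f(x))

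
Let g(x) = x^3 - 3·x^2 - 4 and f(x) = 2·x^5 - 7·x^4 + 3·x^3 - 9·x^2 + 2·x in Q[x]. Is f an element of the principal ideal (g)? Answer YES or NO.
NO

In Q[x] the ideal (g) consists of all multiples of g, so f ∈ (g) iff g | f, i.e. iff the remainder of f on division by g is 0. Divide f by g (g is monic, so eliminate the leading term of the running remainder at each step):
  leading term 2·x^5: subtract (2·x^2)·g(x) = 2·x^5 - 6·x^4 - 8·x^2, leaving -x^4 + 3·x^3 - x^2 + 2·x
  leading term -x^4: subtract (-x)·g(x) = -x^4 + 3·x^3 + 4·x, leaving -x^2 - 2·x
The remainder r(x) = -x^2 - 2·x ≠ 0 (and deg r < deg g), so g ∤ f, i.e. f ∉ (g).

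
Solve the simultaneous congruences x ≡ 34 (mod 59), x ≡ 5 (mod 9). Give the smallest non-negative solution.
The moduli 59, 9 are pairwise coprime, so by the CRT there is a unique solution mod 59·9 = 531.
Solve by successive substitution. Start with x ≡ 34 (mod 59).
  Combine with x ≡ 5 (mod 9): write x = 34 + 59·t and require 34 + 59·t ≡ 5 (mod 9), i.e. 59·t ≡ 5 − 34 ≡ 7 (mod 9). Since 59^(−1) ≡ 2 (mod 9) (59 ≡ 5 (mod 9)), t ≡ 2·7 ≡ 5 (mod 9). So x ≡ 34 + 59·5 = 329 (mod 531).
Unique solution in [0, 531): x = 329.

Final answer: x ≡ 329 (mod 531); the representative in [0, 531) is 329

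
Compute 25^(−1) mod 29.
Apply the extended Euclidean algorithm to (29, 25), tracking rows (r, s, t) with s·29 + t·25 = r. Each division r_prev = q·r_cur + r_new produces the new row as (previous row) − q·(current row):
  row A: (29, 1, 0)   [1·29 + 0·25 = 29]
  row B: (25, 0, 1)   [0·29 + 1·25 = 25]
  29 = 1·25 + 4   → row C = row A − 1·row B = (4, 1, −1)   [check: 1·29 − 1·25 = 4]
  25 = 6·4 + 1   → row D = row B − 6·row C = (1, −6, 7)   [check: −6·29 + 7·25 = 1]
  4 = 4·1 + 0   → remainder 0, stop. gcd = 1 (last nonzero row D).
The gcd is 1, so 25 is invertible mod 29. The last nonzero row gives −6·29 + 7·25 = 1, so t = 7. So 25^(−1) ≡ 7 (mod 29). Verify: 25 · 7 = 175 ≡ 1 (mod 29). ✓

Final answer: 25^(−1) ≡ 7 (mod 29)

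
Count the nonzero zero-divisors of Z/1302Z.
In Z/1302Z each nonzero element is either a unit (gcd with 1302 is 1) or a zero-divisor (gcd > 1). The number of units is φ(1302): factorise 1302 = 2 · 3 · 7 · 31, so φ(1302) = (2 − 1) · (3 − 1) · (7 − 1) · (31 − 1) = 1 · 2 · 6 · 30 = 360. The nonzero elements number 1302 − 1 = 1301. Hence the nonzero zero-divisors number 1301 − 360 = 941.

Final answer: Z/1302Z has 941 nonzero zero-divisors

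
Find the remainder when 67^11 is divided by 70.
23

Use repeated squaring. Binary(11) = 1011. Walk through the bits of the exponent 11 left-to-right: at each bit after the leading one, square the running value, then multiply by 67 if the bit is 1 (always reducing mod 70):
  bit 1 = 1 (leading): start with 67.
  bit 2 = 0: square 67^2 = 4489 ≡ 9 (mod 70).
  bit 3 = 1: square 9^2 = 81 ≡ 11; bit is 1, so multiply 11·67 = 737 ≡ 37 (mod 70).
  bit 4 = 1: square 37^2 = 1369 ≡ 39; bit is 1, so multiply 39·67 = 2613 ≡ 23 (mod 70).
Final value: 67^11 ≡ 23 (mod 70).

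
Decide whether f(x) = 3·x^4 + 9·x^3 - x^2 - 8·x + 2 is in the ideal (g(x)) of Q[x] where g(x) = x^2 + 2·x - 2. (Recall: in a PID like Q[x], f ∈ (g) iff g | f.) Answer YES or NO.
In Q[x] the ideal (g) consists of all multiples of g, so f ∈ (g) iff g | f, i.e. iff the remainder of f on division by g is 0. Divide f by g (g is monic, so eliminate the leading term of the running remainder at each step):
  leading term 3·x^4: subtract (3·x^2)·g(x) = 3·x^4 + 6·x^3 - 6·x^2, leaving 3·x^3 + 5·x^2 - 8·x + 2
  leading term 3·x^3: subtract (3·x)·g(x) = 3·x^3 + 6·x^2 - 6·x, leaving -x^2 - 2·x + 2
  leading term -x^2: subtract (-1)·g(x) = -x^2 - 2·x + 2, leaving 0
The remainder is 0, so f(x) = g(x) · h(x) with h(x) = 3·x^2 + 3·x - 1. Hence g | f, i.e. f ∈ (g).

Final answer: YES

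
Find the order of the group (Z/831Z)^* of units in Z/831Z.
(Z/831Z)^* consists of the classes a with gcd(a, 831) = 1, so its order is φ(831). φ is multiplicative, with φ(p^e) = p^e − p^(e−1). Factorise 831 = 3 · 277. Then
  φ(831) = (3 − 1) · (277 − 1) = 2 · 276 = 552.
Thus |(Z/831Z)^*| = 552.

Final answer: |(Z/831Z)^*| = 552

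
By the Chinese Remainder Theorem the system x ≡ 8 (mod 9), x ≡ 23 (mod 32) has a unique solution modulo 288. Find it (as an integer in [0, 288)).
x ≡ 215 (mod 288); the representative in [0, 288) is 215

The moduli 9, 32 are pairwise coprime, so by the CRT there is a unique solution mod 9·32 = 288.
Solve by successive substitution. Start with x ≡ 8 (mod 9).
  Combine with x ≡ 23 (mod 32): write x = 8 + 9·t and require 8 + 9·t ≡ 23 (mod 32), i.e. 9·t ≡ 23 − 8 ≡ 15 (mod 32). Since 9^(−1) ≡ 25 (mod 32), t ≡ 25·15 ≡ 23 (mod 32). So x ≡ 8 + 9·23 = 215 (mod 288).
Unique solution in [0, 288): x = 215.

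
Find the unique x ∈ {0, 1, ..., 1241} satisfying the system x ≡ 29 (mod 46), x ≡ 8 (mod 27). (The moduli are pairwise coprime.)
x ≡ 305 (mod 1242); the representative in [0, 1242) is 305

The moduli 46, 27 are pairwise coprime, so by the CRT there is a unique solution mod 46·27 = 1242.
Solve by successive substitution. Start with x ≡ 29 (mod 46).
  Combine with x ≡ 8 (mod 27): write x = 29 + 46·t and require 29 + 46·t ≡ 8 (mod 27), i.e. 46·t ≡ 8 − 29 ≡ 6 (mod 27). Since 46^(−1) ≡ 10 (mod 27) (46 ≡ 19 (mod 27)), t ≡ 10·6 ≡ 6 (mod 27). So x ≡ 29 + 46·6 = 305 (mod 1242).
Unique solution in [0, 1242): x = 305.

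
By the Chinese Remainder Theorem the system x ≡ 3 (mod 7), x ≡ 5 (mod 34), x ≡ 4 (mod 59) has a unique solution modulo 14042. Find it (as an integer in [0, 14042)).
The moduli 7, 34, 59 are pairwise coprime, so by the CRT there is a unique solution mod 7·34·59 = 14042.
Solve by successive substitution. Start with x ≡ 3 (mod 7).
  Combine with x ≡ 5 (mod 34): write x = 3 + 7·t and require 3 + 7·t ≡ 5 (mod 34), i.e. 7·t ≡ 5 − 3 ≡ 2 (mod 34). Since 7^(−1) ≡ 5 (mod 34), t ≡ 5·2 ≡ 10 (mod 34). So x ≡ 3 + 7·10 = 73 (mod 238).
  Combine with x ≡ 4 (mod 59): write x = 73 + 238·t and require 73 + 238·t ≡ 4 (mod 59), i.e. 238·t ≡ 4 − 73 ≡ 49 (mod 59). Since 238^(−1) ≡ 30 (mod 59) (238 ≡ 2 (mod 59)), t ≡ 30·49 ≡ 54 (mod 59). So x ≡ 73 + 238·54 = 12925 (mod 14042).
Unique solution in [0, 14042): x = 12925.

Final answer: x ≡ 12925 (mod 14042); the representative in [0, 14042) is 12925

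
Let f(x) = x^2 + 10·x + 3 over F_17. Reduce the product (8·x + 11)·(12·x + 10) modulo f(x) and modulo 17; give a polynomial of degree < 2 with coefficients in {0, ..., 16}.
Multiply as integer polynomials: a · b = 96·x^2 + 212·x + 110. Reducing coefficients mod 17: a · b ≡ 11·x^2 + 8·x + 8. Now divide by f(x) = x^2 + 10·x + 3 in F_17[x], eliminating the leading term at each step:
  leading term 11·x^2: subtract (11)·f(x) = 11·x^2 + 8·x + 16, leaving 9 (coefficients mod 17)
The degree is now < 2, so this is the remainder. Hence a · b ≡ 9 in F_17[x]/(f).

Final answer: a · b ≡ 9 (mod f(x))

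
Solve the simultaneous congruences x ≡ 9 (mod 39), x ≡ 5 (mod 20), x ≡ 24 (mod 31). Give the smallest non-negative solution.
The moduli 39, 20, 31 are pairwise coprime, so by the CRT there is a unique solution mod 39·20·31 = 24180.
Solve by successive substitution. Start with x ≡ 9 (mod 39).
  Combine with x ≡ 5 (mod 20): write x = 9 + 39·t and require 9 + 39·t ≡ 5 (mod 20), i.e. 39·t ≡ 5 − 9 ≡ 16 (mod 20). Since 39^(−1) ≡ 19 (mod 20) (39 ≡ 19 (mod 20)), t ≡ 19·16 ≡ 4 (mod 20). So x ≡ 9 + 39·4 = 165 (mod 780).
  Combine with x ≡ 24 (mod 31): write x = 165 + 780·t and require 165 + 780·t ≡ 24 (mod 31), i.e. 780·t ≡ 24 − 165 ≡ 14 (mod 31). Since 780^(−1) ≡ 25 (mod 31) (780 ≡ 5 (mod 31)), t ≡ 25·14 ≡ 9 (mod 31). So x ≡ 165 + 780·9 = 7185 (mod 24180).
Unique solution in [0, 24180): x = 7185.

Final answer: x ≡ 7185 (mod 24180); the representative in [0, 24180) is 7185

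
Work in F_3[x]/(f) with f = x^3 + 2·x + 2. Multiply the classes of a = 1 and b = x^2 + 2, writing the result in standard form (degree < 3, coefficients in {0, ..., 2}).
Multiply as integer polynomials: a · b = x^2 + 2. Reducing coefficients mod 3: a · b ≡ x^2 + 2. This already has degree < 3, so no reduction by f is needed. Hence a · b ≡ x^2 + 2 in F_3[x]/(f).

Final answer: a · b ≡ x^2 + 2 (mod f(x))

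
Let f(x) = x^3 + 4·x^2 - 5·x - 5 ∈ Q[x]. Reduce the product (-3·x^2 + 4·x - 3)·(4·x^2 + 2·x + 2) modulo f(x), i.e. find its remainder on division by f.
a · b ≡ -302·x^2 + 232·x + 284 (mod f(x))

First multiply in Q[x] without reducing: a · b = -12·x^4 + 10·x^3 - 10·x^2 + 2·x - 6. Now divide by f(x) = x^3 + 4·x^2 - 5·x - 5, eliminating the leading term at each step:
  leading term -12·x^4: subtract (-12·x)·f(x) = -12·x^4 - 48·x^3 + 60·x^2 + 60·x, leaving 58·x^3 - 70·x^2 - 58·x - 6
  leading term 58·x^3: subtract (58)·f(x) = 58·x^3 + 232·x^2 - 290·x - 290, leaving -302·x^2 + 232·x + 284
The degree is now < 3, so this is the remainder. Hence a · b ≡ -302·x^2 + 232·x + 284 in Q[x]/(f).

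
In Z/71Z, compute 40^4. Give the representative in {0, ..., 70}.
Use repeated squaring. Binary(4) = 100. Walk through the bits of the exponent 4 left-to-right: at each bit after the leading one, square the running value, then multiply by 40 if the bit is 1 (always reducing mod 71):
  bit 1 = 1 (leading): start with 40.
  bit 2 = 0: square 40^2 = 1600 ≡ 38 (mod 71).
  bit 3 = 0: square 38^2 = 1444 ≡ 24 (mod 71).
Final value: 40^4 ≡ 24 (mod 71).

Final answer: 24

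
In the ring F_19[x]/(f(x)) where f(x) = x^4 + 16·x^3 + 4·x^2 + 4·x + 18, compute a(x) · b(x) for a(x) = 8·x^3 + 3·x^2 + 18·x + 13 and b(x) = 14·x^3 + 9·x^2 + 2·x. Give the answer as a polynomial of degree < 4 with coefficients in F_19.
Multiply as integer polynomials: a · b = 112·x^6 + 114·x^5 + 295·x^4 + 350·x^3 + 153·x^2 + 26·x. Reducing coefficients mod 19: a · b ≡ 17·x^6 + 10·x^4 + 8·x^3 + x^2 + 7·x. Now divide by f(x) = x^4 + 16·x^3 + 4·x^2 + 4·x + 18 in F_19[x], eliminating the leading term at each step:
  leading term 17·x^6: subtract (17·x^2)·f(x) = 17·x^6 + 6·x^5 + 11·x^4 + 11·x^3 + 2·x^2, leaving 13·x^5 + 18·x^4 + 16·x^3 + 18·x^2 + 7·x (coefficients mod 19)
  leading term 13·x^5: subtract (13·x)·f(x) = 13·x^5 + 18·x^4 + 14·x^3 + 14·x^2 + 6·x, leaving 2·x^3 + 4·x^2 + x (coefficients mod 19)
The degree is now < 4, so this is the remainder. Hence a · b ≡ 2·x^3 + 4·x^2 + x in F_19[x]/(f).

Final answer: a · b ≡ 2·x^3 + 4·x^2 + x (mod f(x))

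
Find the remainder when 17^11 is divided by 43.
Use repeated squaring. Binary(11) = 1011. Walk through the bits of the exponent 11 left-to-right: at each bit after the leading one, square the running value, then multiply by 17 if the bit is 1 (always reducing mod 43):
  bit 1 = 1 (leading): start with 17.
  bit 2 = 0: square 17^2 = 289 ≡ 31 (mod 43).
  bit 3 = 1: square 31^2 = 961 ≡ 15; bit is 1, so multiply 15·17 = 255 ≡ 40 (mod 43).
  bit 4 = 1: square 40^2 = 1600 ≡ 9; bit is 1, so multiply 9·17 = 153 ≡ 24 (mod 43).
Final value: 17^11 ≡ 24 (mod 43).

Final answer: 24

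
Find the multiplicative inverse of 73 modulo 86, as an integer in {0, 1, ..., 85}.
Apply the extended Euclidean algorithm to (86, 73), tracking rows (r, s, t) with s·86 + t·73 = r. Each division r_prev = q·r_cur + r_new produces the new row as (previous row) − q·(current row):
  row A: (86, 1, 0)   [1·86 + 0·73 = 86]
  row B: (73, 0, 1)   [0·86 + 1·73 = 73]
  86 = 1·73 + 13   → row C = row A − 1·row B = (13, 1, −1)   [check: 1·86 − 1·73 = 13]
  73 = 5·13 + 8   → row D = row B − 5·row C = (8, −5, 6)   [check: −5·86 + 6·73 = 8]
  13 = 1·8 + 5   → row E = row C − 1·row D = (5, 6, −7)   [check: 6·86 − 7·73 = 5]
  8 = 1·5 + 3   → row F = row D − 1·row E = (3, −11, 13)   [check: −11·86 + 13·73 = 3]
  5 = 1·3 + 2   → row G = row E − 1·row F = (2, 17, −20)   [check: 17·86 − 20·73 = 2]
  3 = 1·2 + 1   → row H = row F − 1·row G = (1, −28, 33)   [check: −28·86 + 33·73 = 1]
  2 = 2·1 + 0   → remainder 0, stop. gcd = 1 (last nonzero row H).
The gcd is 1, so 73 is invertible mod 86. The last nonzero row gives −28·86 + 33·73 = 1, so t = 33. So 73^(−1) ≡ 33 (mod 86). Verify: 73 · 33 = 2409 ≡ 1 (mod 86). ✓

Final answer: 73^(−1) ≡ 33 (mod 86)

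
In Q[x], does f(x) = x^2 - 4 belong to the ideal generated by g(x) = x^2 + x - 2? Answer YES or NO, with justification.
In Q[x] the ideal (g) consists of all multiples of g, so f ∈ (g) iff g | f, i.e. iff the remainder of f on division by g is 0. Divide f by g (g is monic, so eliminate the leading term of the running remainder at each step):
  leading term x^2: subtract (1)·g(x) = x^2 + x - 2, leaving -x - 2
The remainder r(x) = -x - 2 ≠ 0 (and deg r < deg g), so g ∤ f, i.e. f ∉ (g).

Final answer: NO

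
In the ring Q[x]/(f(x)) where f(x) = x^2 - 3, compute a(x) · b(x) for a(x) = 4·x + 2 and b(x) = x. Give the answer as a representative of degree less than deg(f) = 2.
First multiply in Q[x] without reducing: a · b = 4·x^2 + 2·x. Now divide by f(x) = x^2 - 3, eliminating the leading term at each step:
  leading term 4·x^2: subtract (4)·f(x) = 4·x^2 - 12, leaving 2·x + 12
The degree is now < 2, so this is the remainder. Hence a · b ≡ 2·x + 12 in Q[x]/(f).

Final answer: a · b ≡ 2·x + 12 (mod f(x))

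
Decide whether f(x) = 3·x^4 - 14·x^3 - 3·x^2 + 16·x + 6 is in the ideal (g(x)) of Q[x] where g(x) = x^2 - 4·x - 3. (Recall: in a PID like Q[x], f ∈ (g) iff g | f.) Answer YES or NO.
In Q[x] the ideal (g) consists of all multiples of g, so f ∈ (g) iff g | f, i.e. iff the remainder of f on division by g is 0. Divide f by g (g is monic, so eliminate the leading term of the running remainder at each step):
  leading term 3·x^4: subtract (3·x^2)·g(x) = 3·x^4 - 12·x^3 - 9·x^2, leaving -2·x^3 + 6·x^2 + 16·x + 6
  leading term -2·x^3: subtract (-2·x)·g(x) = -2·x^3 + 8·x^2 + 6·x, leaving -2·x^2 + 10·x + 6
  leading term -2·x^2: subtract (-2)·g(x) = -2·x^2 + 8·x + 6, leaving 2·x
The remainder r(x) = 2·x ≠ 0 (and deg r < deg g), so g ∤ f, i.e. f ∉ (g).

Final answer: NO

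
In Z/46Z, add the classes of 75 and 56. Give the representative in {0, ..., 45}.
Reduce the summands first: 75 ≡ 29, 56 ≡ 10 (mod 46), so 75 + 56 ≡ 29 + 10 (mod 46). 29 + 10 = 39; 39 = 0·46 + 39, so (75 + 56) mod 46 = 39.

Final answer: 39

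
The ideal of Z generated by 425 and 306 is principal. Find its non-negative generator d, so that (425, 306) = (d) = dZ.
In the PID Z, (a, b) is generated by gcd(a, b). Compute gcd(425, 306) with the extended Euclidean algorithm, tracking rows (r, s, t) with s·425 + t·306 = r:
  row A: (425, 1, 0)   [1·425 + 0·306 = 425]
  row B: (306, 0, 1)   [0·425 + 1·306 = 306]
  425 = 1·306 + 119   → row C = row A − 1·row B = (119, 1, −1)   [check: 1·425 − 1·306 = 119]
  306 = 2·119 + 68   → row D = row B − 2·row C = (68, −2, 3)   [check: −2·425 + 3·306 = 68]
  119 = 1·68 + 51   → row E = row C − 1·row D = (51, 3, −4)   [check: 3·425 − 4·306 = 51]
  68 = 1·51 + 17   → row F = row D − 1·row E = (17, −5, 7)   [check: −5·425 + 7·306 = 17]
  51 = 3·17 + 0   → remainder 0, stop. gcd = 17 (last nonzero row F).
So gcd(425, 306) = 17, with Bézout identity −5·425 + 7·306 = 17. Containment (⊇): the Bézout identity exhibits 17 as an element of (425, 306), giving (17) ⊆ (425, 306). Containment (⊆): since 17 | 425 and 17 | 306 (425 = 17·25, 306 = 17·18), every Z-linear combination of 425 and 306 is divisible by 17, so (425, 306) ⊆ (17). Therefore (425, 306) = (17), d = 17.

Final answer: (425, 306) = (17); d = 17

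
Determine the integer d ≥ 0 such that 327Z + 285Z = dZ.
(327, 285) = (3); d = 3

In the PID Z, (a, b) is generated by gcd(a, b). Compute gcd(327, 285) with the extended Euclidean algorithm, tracking rows (r, s, t) with s·327 + t·285 = r:
  row A: (327, 1, 0)   [1·327 + 0·285 = 327]
  row B: (285, 0, 1)   [0·327 + 1·285 = 285]
  327 = 1·285 + 42   → row C = row A − 1·row B = (42, 1, −1)   [check: 1·327 − 1·285 = 42]
  285 = 6·42 + 33   → row D = row B − 6·row C = (33, −6, 7)   [check: −6·327 + 7·285 = 33]
  42 = 1·33 + 9   → row E = row C − 1·row D = (9, 7, −8)   [check: 7·327 − 8·285 = 9]
  33 = 3·9 + 6   → row F = row D − 3·row E = (6, −27, 31)   [check: −27·327 + 31·285 = 6]
  9 = 1·6 + 3   → row G = row E − 1·row F = (3, 34, −39)   [check: 34·327 − 39·285 = 3]
  6 = 2·3 + 0   → remainder 0, stop. gcd = 3 (last nonzero row G).
So gcd(327, 285) = 3, with Bézout identity 34·327 − 39·285 = 3. Containment (⊇): the Bézout identity exhibits 3 as an element of (327, 285), giving (3) ⊆ (327, 285). Containment (⊆): since 3 | 327 and 3 | 285 (327 = 3·109, 285 = 3·95), every Z-linear combination of 327 and 285 is divisible by 3, so (327, 285) ⊆ (3). Therefore (327, 285) = (3), d = 3.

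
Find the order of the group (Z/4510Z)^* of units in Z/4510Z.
(Z/4510Z)^* consists of the classes a with gcd(a, 4510) = 1, so its order is φ(4510). φ is multiplicative, with φ(p^e) = p^e − p^(e−1). Factorise 4510 = 2 · 5 · 11 · 41. Then
  φ(4510) = (2 − 1) · (5 − 1) · (11 − 1) · (41 − 1) = 1 · 4 · 10 · 40 = 1600.
Thus |(Z/4510Z)^*| = 1600.

Final answer: |(Z/4510Z)^*| = 1600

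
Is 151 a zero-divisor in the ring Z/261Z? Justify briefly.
gcd(151, 261) = 1, so 151 is a unit in Z/261Z (it has a multiplicative inverse). A unit cannot be a zero-divisor: if 151·b ≡ 0 then multiplying both sides by 151^(−1) gives b ≡ 0. So 151 is not a zero-divisor.

Final answer: NO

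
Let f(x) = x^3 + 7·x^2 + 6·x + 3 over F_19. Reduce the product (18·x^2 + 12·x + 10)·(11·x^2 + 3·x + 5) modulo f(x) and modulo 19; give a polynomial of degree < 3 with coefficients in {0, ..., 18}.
a · b ≡ 8·x + 2 (mod f(x))

Multiply as integer polynomials: a · b = 198·x^4 + 186·x^3 + 236·x^2 + 90·x + 50. Reducing coefficients mod 19: a · b ≡ 8·x^4 + 15·x^3 + 8·x^2 + 14·x + 12. Now divide by f(x) = x^3 + 7·x^2 + 6·x + 3 in F_19[x], eliminating the leading term at each step:
  leading term 8·x^4: subtract (8·x)·f(x) = 8·x^4 + 18·x^3 + 10·x^2 + 5·x, leaving 16·x^3 + 17·x^2 + 9·x + 12 (coefficients mod 19)
  leading term 16·x^3: subtract (16)·f(x) = 16·x^3 + 17·x^2 + x + 10, leaving 8·x + 2 (coefficients mod 19)
The degree is now < 3, so this is the remainder. Hence a · b ≡ 8·x + 2 in F_19[x]/(f).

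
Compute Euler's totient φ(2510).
φ(2510) = 1000

φ is multiplicative, with φ(p^e) = p^e − p^(e−1). Factorise 2510 = 2 · 5 · 251. Then
  φ(2510) = (2 − 1) · (5 − 1) · (251 − 1) = 1 · 4 · 250 = 1000.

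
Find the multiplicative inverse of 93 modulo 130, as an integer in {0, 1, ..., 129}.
93^(−1) ≡ 7 (mod 130)

Apply the extended Euclidean algorithm to (130, 93), tracking rows (r, s, t) with s·130 + t·93 = r. Each division r_prev = q·r_cur + r_new produces the new row as (previous row) − q·(current row):
  row A: (130, 1, 0)   [1·130 + 0·93 = 130]
  row B: (93, 0, 1)   [0·130 + 1·93 = 93]
  130 = 1·93 + 37   → row C = row A − 1·row B = (37, 1, −1)   [check: 1·130 − 1·93 = 37]
  93 = 2·37 + 19   → row D = row B − 2·row C = (19, −2, 3)   [check: −2·130 + 3·93 = 19]
  37 = 1·19 + 18   → row E = row C − 1·row D = (18, 3, −4)   [check: 3·130 − 4·93 = 18]
  19 = 1·18 + 1   → row F = row D − 1·row E = (1, −5, 7)   [check: −5·130 + 7·93 = 1]
  18 = 18·1 + 0   → remainder 0, stop. gcd = 1 (last nonzero row F).
The gcd is 1, so 93 is invertible mod 130. The last nonzero row gives −5·130 + 7·93 = 1, so t = 7. So 93^(−1) ≡ 7 (mod 130). Verify: 93 · 7 = 651 ≡ 1 (mod 130). ✓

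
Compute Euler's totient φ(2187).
φ(2187) = 1458

φ is multiplicative, with φ(p^e) = p^e − p^(e−1). Factorise 2187 = 3^7. Then
  φ(2187) = (3^7 − 3^6) = 1458 = 1458.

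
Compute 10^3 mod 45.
Use repeated squaring. Binary(3) = 11. Walk through the bits of the exponent 3 left-to-right: at each bit after the leading one, square the running value, then multiply by 10 if the bit is 1 (always reducing mod 45):
  bit 1 = 1 (leading): start with 10.
  bit 2 = 1: square 10^2 = 100 ≡ 10; bit is 1, so multiply 10·10 = 100 ≡ 10 (mod 45).
Final value: 10^3 ≡ 10 (mod 45).

Final answer: 10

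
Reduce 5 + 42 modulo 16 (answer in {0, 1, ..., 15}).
Reduce the summands first: 42 ≡ 10 (mod 16), so 5 + 42 ≡ 5 + 10 (mod 16). 5 + 10 = 15; 15 = 0·16 + 15, so (5 + 42) mod 16 = 15.

Final answer: 15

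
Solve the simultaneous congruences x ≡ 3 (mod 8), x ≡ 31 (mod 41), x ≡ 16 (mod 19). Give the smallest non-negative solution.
x ≡ 2163 (mod 6232); the representative in [0, 6232) is 2163

The moduli 8, 41, 19 are pairwise coprime, so by the CRT there is a unique solution mod 8·41·19 = 6232.
Solve by successive substitution. Start with x ≡ 3 (mod 8).
  Combine with x ≡ 31 (mod 41): write x = 3 + 8·t and require 3 + 8·t ≡ 31 (mod 41), i.e. 8·t ≡ 31 − 3 ≡ 28 (mod 41). Since 8^(−1) ≡ 36 (mod 41), t ≡ 36·28 ≡ 24 (mod 41). So x ≡ 3 + 8·24 = 195 (mod 328).
  Combine with x ≡ 16 (mod 19): write x = 195 + 328·t and require 195 + 328·t ≡ 16 (mod 19), i.e. 328·t ≡ 16 − 195 ≡ 11 (mod 19). Since 328^(−1) ≡ 4 (mod 19) (328 ≡ 5 (mod 19)), t ≡ 4·11 ≡ 6 (mod 19). So x ≡ 195 + 328·6 = 2163 (mod 6232).
Unique solution in [0, 6232): x = 2163.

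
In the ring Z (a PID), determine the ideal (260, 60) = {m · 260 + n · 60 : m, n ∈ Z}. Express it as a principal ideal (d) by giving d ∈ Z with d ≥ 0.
(260, 60) = (20); d = 20

In the PID Z, (a, b) is generated by gcd(a, b). Compute gcd(260, 60) with the extended Euclidean algorithm, tracking rows (r, s, t) with s·260 + t·60 = r:
  row A: (260, 1, 0)   [1·260 + 0·60 = 260]
  row B: (60, 0, 1)   [0·260 + 1·60 = 60]
  260 = 4·60 + 20   → row C = row A − 4·row B = (20, 1, −4)   [check: 1·260 − 4·60 = 20]
  60 = 3·20 + 0   → remainder 0, stop. gcd = 20 (last nonzero row C).
So gcd(260, 60) = 20, with Bézout identity 1·260 − 4·60 = 20. Containment (⊇): the Bézout identity exhibits 20 as an element of (260, 60), giving (20) ⊆ (260, 60). Containment (⊆): since 20 | 260 and 20 | 60 (260 = 20·13, 60 = 20·3), every Z-linear combination of 260 and 60 is divisible by 20, so (260, 60) ⊆ (20). Therefore (260, 60) = (20), d = 20.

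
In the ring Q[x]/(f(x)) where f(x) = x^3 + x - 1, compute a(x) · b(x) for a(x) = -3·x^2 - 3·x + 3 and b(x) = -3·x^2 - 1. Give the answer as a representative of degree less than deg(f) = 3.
First multiply in Q[x] without reducing: a · b = 9·x^4 + 9·x^3 - 6·x^2 + 3·x - 3. Now divide by f(x) = x^3 + x - 1, eliminating the leading term at each step:
  leading term 9·x^4: subtract (9·x)·f(x) = 9·x^4 + 9·x^2 - 9·x, leaving 9·x^3 - 15·x^2 + 12·x - 3
  leading term 9·x^3: subtract (9)·f(x) = 9·x^3 + 9·x - 9, leaving -15·x^2 + 3·x + 6
The degree is now < 3, so this is the remainder. Hence a · b ≡ -15·x^2 + 3·x + 6 in Q[x]/(f).

Final answer: a · b ≡ -15·x^2 + 3·x + 6 (mod f(x))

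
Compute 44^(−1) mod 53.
Apply the extended Euclidean algorithm to (53, 44), tracking rows (r, s, t) with s·53 + t·44 = r. Each division r_prev = q·r_cur + r_new produces the new row as (previous row) − q·(current row):
  row A: (53, 1, 0)   [1·53 + 0·44 = 53]
  row B: (44, 0, 1)   [0·53 + 1·44 = 44]
  53 = 1·44 + 9   → row C = row A − 1·row B = (9, 1, −1)   [check: 1·53 − 1·44 = 9]
  44 = 4·9 + 8   → row D = row B − 4·row C = (8, −4, 5)   [check: −4·53 + 5·44 = 8]
  9 = 1·8 + 1   → row E = row C − 1·row D = (1, 5, −6)   [check: 5·53 − 6·44 = 1]
  8 = 8·1 + 0   → remainder 0, stop. gcd = 1 (last nonzero row E).
The gcd is 1, so 44 is invertible mod 53. The last nonzero row gives 5·53 − 6·44 = 1, so t = −6. So 44^(−1) ≡ −6 ≡ 47 (mod 53). Verify: 44 · 47 = 2068 ≡ 1 (mod 53). ✓

Final answer: 44^(−1) ≡ 47 (mod 53)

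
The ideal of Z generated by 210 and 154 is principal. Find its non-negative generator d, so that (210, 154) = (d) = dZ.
In the PID Z, (a, b) is generated by gcd(a, b). Compute gcd(210, 154) with the extended Euclidean algorithm, tracking rows (r, s, t) with s·210 + t·154 = r:
  row A: (210, 1, 0)   [1·210 + 0·154 = 210]
  row B: (154, 0, 1)   [0·210 + 1·154 = 154]
  210 = 1·154 + 56   → row C = row A − 1·row B = (56, 1, −1)   [check: 1·210 − 1·154 = 56]
  154 = 2·56 + 42   → row D = row B − 2·row C = (42, −2, 3)   [check: −2·210 + 3·154 = 42]
  56 = 1·42 + 14   → row E = row C − 1·row D = (14, 3, −4)   [check: 3·210 − 4·154 = 14]
  42 = 3·14 + 0   → remainder 0, stop. gcd = 14 (last nonzero row E).
So gcd(210, 154) = 14, with Bézout identity 3·210 − 4·154 = 14. Containment (⊇): the Bézout identity exhibits 14 as an element of (210, 154), giving (14) ⊆ (210, 154). Containment (⊆): since 14 | 210 and 14 | 154 (210 = 14·15, 154 = 14·11), every Z-linear combination of 210 and 154 is divisible by 14, so (210, 154) ⊆ (14). Therefore (210, 154) = (14), d = 14.

Final answer: (210, 154) = (14); d = 14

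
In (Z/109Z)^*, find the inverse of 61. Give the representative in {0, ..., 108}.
61^(−1) ≡ 84 (mod 109)

Apply the extended Euclidean algorithm to (109, 61), tracking rows (r, s, t) with s·109 + t·61 = r. Each division r_prev = q·r_cur + r_new produces the new row as (previous row) − q·(current row):
  row A: (109, 1, 0)   [1·109 + 0·61 = 109]
  row B: (61, 0, 1)   [0·109 + 1·61 = 61]
  109 = 1·61 + 48   → row C = row A − 1·row B = (48, 1, −1)   [check: 1·109 − 1·61 = 48]
  61 = 1·48 + 13   → row D = row B − 1·row C = (13, −1, 2)   [check: −1·109 + 2·61 = 13]
  48 = 3·13 + 9   → row E = row C − 3·row D = (9, 4, −7)   [check: 4·109 − 7·61 = 9]
  13 = 1·9 + 4   → row F = row D − 1·row E = (4, −5, 9)   [check: −5·109 + 9·61 = 4]
  9 = 2·4 + 1   → row G = row E − 2·row F = (1, 14, −25)   [check: 14·109 − 25·61 = 1]
  4 = 4·1 + 0   → remainder 0, stop. gcd = 1 (last nonzero row G).
The gcd is 1, so 61 is invertible mod 109. The last nonzero row gives 14·109 − 25·61 = 1, so t = −25. So 61^(−1) ≡ −25 ≡ 84 (mod 109). Verify: 61 · 84 = 5124 ≡ 1 (mod 109). ✓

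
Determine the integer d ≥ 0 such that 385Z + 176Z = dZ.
In the PID Z, (a, b) is generated by gcd(a, b). Compute gcd(385, 176) with the extended Euclidean algorithm, tracking rows (r, s, t) with s·385 + t·176 = r:
  row A: (385, 1, 0)   [1·385 + 0·176 = 385]
  row B: (176, 0, 1)   [0·385 + 1·176 = 176]
  385 = 2·176 + 33   → row C = row A − 2·row B = (33, 1, −2)   [check: 1·385 − 2·176 = 33]
  176 = 5·33 + 11   → row D = row B − 5·row C = (11, −5, 11)   [check: −5·385 + 11·176 = 11]
  33 = 3·11 + 0   → remainder 0, stop. gcd = 11 (last nonzero row D).
So gcd(385, 176) = 11, with Bézout identity −5·385 + 11·176 = 11. Containment (⊇): the Bézout identity exhibits 11 as an element of (385, 176), giving (11) ⊆ (385, 176). Containment (⊆): since 11 | 385 and 11 | 176 (385 = 11·35, 176 = 11·16), every Z-linear combination of 385 and 176 is divisible by 11, so (385, 176) ⊆ (11). Therefore (385, 176) = (11), d = 11.

Final answer: (385, 176) = (11); d = 11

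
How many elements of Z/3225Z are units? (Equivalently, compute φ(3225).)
An element a ∈ Z/3225Z is a unit iff gcd(a, 3225) = 1, so the number of units is φ(3225). φ is multiplicative, with φ(p^e) = p^e − p^(e−1). Factorise 3225 = 3 · 5^2 · 43. Then
  φ(3225) = (3 − 1) · (5^2 − 5^1) · (43 − 1) = 2 · 20 · 42 = 1680.

Final answer: Z/3225Z has φ(3225) = 1680 units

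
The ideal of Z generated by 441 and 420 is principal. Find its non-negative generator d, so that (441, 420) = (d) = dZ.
(441, 420) = (21); d = 21

In the PID Z, (a, b) is generated by gcd(a, b). Compute gcd(441, 420) with the extended Euclidean algorithm, tracking rows (r, s, t) with s·441 + t·420 = r:
  row A: (441, 1, 0)   [1·441 + 0·420 = 441]
  row B: (420, 0, 1)   [0·441 + 1·420 = 420]
  441 = 1·420 + 21   → row C = row A − 1·row B = (21, 1, −1)   [check: 1·441 − 1·420 = 21]
  420 = 20·21 + 0   → remainder 0, stop. gcd = 21 (last nonzero row C).
So gcd(441, 420) = 21, with Bézout identity 1·441 − 1·420 = 21. Containment (⊇): the Bézout identity exhibits 21 as an element of (441, 420), giving (21) ⊆ (441, 420). Containment (⊆): since 21 | 441 and 21 | 420 (441 = 21·21, 420 = 21·20), every Z-linear combination of 441 and 420 is divisible by 21, so (441, 420) ⊆ (21). Therefore (441, 420) = (21), d = 21.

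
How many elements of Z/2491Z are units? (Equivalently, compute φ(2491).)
Z/2491Z has φ(2491) = 2392 units

An element a ∈ Z/2491Z is a unit iff gcd(a, 2491) = 1, so the number of units is φ(2491). φ is multiplicative, with φ(p^e) = p^e − p^(e−1). Factorise 2491 = 47 · 53. Then
  φ(2491) = (47 − 1) · (53 − 1) = 46 · 52 = 2392.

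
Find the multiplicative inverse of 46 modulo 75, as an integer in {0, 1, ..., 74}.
46^(−1) ≡ 31 (mod 75)

Apply the extended Euclidean algorithm to (75, 46), tracking rows (r, s, t) with s·75 + t·46 = r. Each division r_prev = q·r_cur + r_new produces the new row as (previous row) − q·(current row):
  row A: (75, 1, 0)   [1·75 + 0·46 = 75]
  row B: (46, 0, 1)   [0·75 + 1·46 = 46]
  75 = 1·46 + 29   → row C = row A − 1·row B = (29, 1, −1)   [check: 1·75 − 1·46 = 29]
  46 = 1·29 + 17   → row D = row B − 1·row C = (17, −1, 2)   [check: −1·75 + 2·46 = 17]
  29 = 1·17 + 12   → row E = row C − 1·row D = (12, 2, −3)   [check: 2·75 − 3·46 = 12]
  17 = 1·12 + 5   → row F = row D − 1·row E = (5, −3, 5)   [check: −3·75 + 5·46 = 5]
  12 = 2·5 + 2   → row G = row E − 2·row F = (2, 8, −13)   [check: 8·75 − 13·46 = 2]
  5 = 2·2 + 1   → row H = row F − 2·row G = (1, −19, 31)   [check: −19·75 + 31·46 = 1]
  2 = 2·1 + 0   → remainder 0, stop. gcd = 1 (last nonzero row H).
The gcd is 1, so 46 is invertible mod 75. The last nonzero row gives −19·75 + 31·46 = 1, so t = 31. So 46^(−1) ≡ 31 (mod 75). Verify: 46 · 31 = 1426 ≡ 1 (mod 75). ✓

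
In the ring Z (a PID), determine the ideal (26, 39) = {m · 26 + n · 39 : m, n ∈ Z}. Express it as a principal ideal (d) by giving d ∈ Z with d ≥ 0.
(26, 39) = (13); d = 13

In the PID Z, (a, b) is generated by gcd(a, b). Compute gcd(39, 26) with the extended Euclidean algorithm, tracking rows (r, s, t) with s·39 + t·26 = r:
  row A: (39, 1, 0)   [1·39 + 0·26 = 39]
  row B: (26, 0, 1)   [0·39 + 1·26 = 26]
  39 = 1·26 + 13   → row C = row A − 1·row B = (13, 1, −1)   [check: 1·39 − 1·26 = 13]
  26 = 2·13 + 0   → remainder 0, stop. gcd = 13 (last nonzero row C).
So gcd(26, 39) = 13, with Bézout identity 1·39 − 1·26 = 13. Containment (⊇): the Bézout identity exhibits 13 as an element of (26, 39), giving (13) ⊆ (26, 39). Containment (⊆): since 13 | 26 and 13 | 39 (26 = 13·2, 39 = 13·3), every Z-linear combination of 26 and 39 is divisible by 13, so (26, 39) ⊆ (13). Therefore (26, 39) = (13), d = 13.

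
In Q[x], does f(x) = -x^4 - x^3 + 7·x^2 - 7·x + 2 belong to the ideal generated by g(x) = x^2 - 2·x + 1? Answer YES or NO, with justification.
In Q[x] the ideal (g) consists of all multiples of g, so f ∈ (g) iff g | f, i.e. iff the remainder of f on division by g is 0. Divide f by g (g is monic, so eliminate the leading term of the running remainder at each step):
  leading term -x^4: subtract (-x^2)·g(x) = -x^4 + 2·x^3 - x^2, leaving -3·x^3 + 8·x^2 - 7·x + 2
  leading term -3·x^3: subtract (-3·x)·g(x) = -3·x^3 + 6·x^2 - 3·x, leaving 2·x^2 - 4·x + 2
  leading term 2·x^2: subtract (2)·g(x) = 2·x^2 - 4·x + 2, leaving 0
The remainder is 0, so f(x) = g(x) · h(x) with h(x) = -x^2 - 3·x + 2. Hence g | f, i.e. f ∈ (g).

Final answer: YES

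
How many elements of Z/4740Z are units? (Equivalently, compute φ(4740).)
Z/4740Z has φ(4740) = 1248 units

An element a ∈ Z/4740Z is a unit iff gcd(a, 4740) = 1, so the number of units is φ(4740). φ is multiplicative, with φ(p^e) = p^e − p^(e−1). Factorise 4740 = 2^2 · 3 · 5 · 79. Then
  φ(4740) = (2^2 − 2^1) · (3 − 1) · (5 − 1) · (79 − 1) = 2 · 2 · 4 · 78 = 1248.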